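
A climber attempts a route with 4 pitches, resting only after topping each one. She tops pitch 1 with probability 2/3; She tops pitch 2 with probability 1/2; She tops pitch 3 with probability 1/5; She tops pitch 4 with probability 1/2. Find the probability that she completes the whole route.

Multiplying along the chain,
P = 2/3 × 1/2 × 1/5 × 1/2 = 2/60 = 1/30.

1/30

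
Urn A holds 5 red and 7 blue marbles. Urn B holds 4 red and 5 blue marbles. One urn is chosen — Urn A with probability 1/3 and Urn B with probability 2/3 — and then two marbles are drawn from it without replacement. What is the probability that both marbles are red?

16/99

From Urn A: P(both red) = (5/12)(4/11) = 5/33.
From Urn B: P(both red) = (4/9)(3/8) = 1/6.
Total probability = (1/3)(5/33) + (2/3)(1/6) = 16/99.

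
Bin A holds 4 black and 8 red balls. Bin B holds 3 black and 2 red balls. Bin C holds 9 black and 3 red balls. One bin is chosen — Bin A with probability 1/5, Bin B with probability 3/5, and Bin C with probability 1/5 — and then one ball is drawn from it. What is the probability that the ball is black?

173/300

From Bin A: P(black) = 4/12.
From Bin B: P(black) = 3/5.
From Bin C: P(black) = 9/12.
Total probability = (1/5)(4/12) + (3/5)(3/5) + (1/5)(9/12) = 173/300.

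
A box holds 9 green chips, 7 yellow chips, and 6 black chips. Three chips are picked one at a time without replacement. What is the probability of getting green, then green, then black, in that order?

18/385

Chain rule:
P = 9/22 × 8/21 × 6/20 = 432/9240 = 18/385.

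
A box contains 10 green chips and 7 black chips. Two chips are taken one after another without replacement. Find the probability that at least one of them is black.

P(no black) = 10/17 × 9/16 = 90/272 = 45/136.
P(at least one) = 1 − 45/136 = 91/136.

91/136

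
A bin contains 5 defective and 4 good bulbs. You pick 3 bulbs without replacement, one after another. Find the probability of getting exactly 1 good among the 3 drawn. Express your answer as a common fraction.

10/21

One ordering (good drawn first) has probability 4/9 × 5/8 × 4/7 = 80/504 = 10/63.
There are C(3,1) = 3 such orderings, each equally likely, so P = 3 × 10/63 = 10/21.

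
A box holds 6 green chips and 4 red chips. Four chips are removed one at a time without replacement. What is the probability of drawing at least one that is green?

P(no green) = 4/10 × 3/9 × 2/8 × 1/7 = 24/5040 = 1/210.
P(at least one) = 1 − 1/210 = 209/210.

209/210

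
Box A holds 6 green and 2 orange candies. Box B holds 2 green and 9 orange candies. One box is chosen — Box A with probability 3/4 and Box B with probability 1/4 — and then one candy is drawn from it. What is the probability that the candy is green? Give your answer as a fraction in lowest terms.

107/176

From Box A: P(green) = 6/8.
From Box B: P(green) = 2/11.
Total probability = (3/4)(6/8) + (1/4)(2/11) = 107/176.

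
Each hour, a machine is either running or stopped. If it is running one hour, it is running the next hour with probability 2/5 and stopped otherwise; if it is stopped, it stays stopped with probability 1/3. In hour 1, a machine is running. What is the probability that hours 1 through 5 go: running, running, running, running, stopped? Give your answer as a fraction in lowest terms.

Hour 1 is given. For each transition, use the conditional probability from the current state:
P(running | running) = 2/5; P(running | running) = 2/5; P(running | running) = 2/5; P(stopped | running) = 3/5.
P = 2/5 × 2/5 × 2/5 × 3/5 = 24/625.

24/625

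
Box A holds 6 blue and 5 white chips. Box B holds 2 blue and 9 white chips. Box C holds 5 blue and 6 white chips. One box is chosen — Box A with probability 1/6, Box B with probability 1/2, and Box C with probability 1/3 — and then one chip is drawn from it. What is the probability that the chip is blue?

From Box A: P(blue) = 6/11.
From Box B: P(blue) = 2/11.
From Box C: P(blue) = 5/11.
Total probability = (1/6)(6/11) + (1/2)(2/11) + (1/3)(5/11) = 1/3.

1/3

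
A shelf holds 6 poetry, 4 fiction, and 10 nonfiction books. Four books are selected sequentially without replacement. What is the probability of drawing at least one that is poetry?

3844/4845

P(no poetry) = 14/20 × 13/19 × 12/18 × 11/17 = 24024/116280 = 1001/4845.
P(at least one) = 1 − 1001/4845 = 3844/4845.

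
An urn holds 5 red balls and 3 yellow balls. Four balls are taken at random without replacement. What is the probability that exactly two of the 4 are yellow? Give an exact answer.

One ordering (yellow drawn first) has probability 3/8 × 2/7 × 5/6 × 4/5 = 120/1680 = 1/14.
There are C(4,2) = 6 such orderings, each equally likely, so P = 6 × 1/14 = 3/7.

3/7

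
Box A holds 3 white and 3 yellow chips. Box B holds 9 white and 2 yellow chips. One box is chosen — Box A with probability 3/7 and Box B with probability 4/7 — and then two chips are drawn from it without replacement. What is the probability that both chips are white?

From Box A: P(both white) = (3/6)(2/5) = 1/5.
From Box B: P(both white) = (9/11)(8/10) = 36/55.
Total probability = (3/7)(1/5) + (4/7)(36/55) = 177/385.

177/385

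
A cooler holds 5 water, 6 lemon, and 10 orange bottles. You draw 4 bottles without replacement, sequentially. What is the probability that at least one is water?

119/171

P(no water) = 16/21 × 15/20 × 14/19 × 13/18 = 43680/143640 = 52/171.
P(at least one) = 1 − 52/171 = 119/171.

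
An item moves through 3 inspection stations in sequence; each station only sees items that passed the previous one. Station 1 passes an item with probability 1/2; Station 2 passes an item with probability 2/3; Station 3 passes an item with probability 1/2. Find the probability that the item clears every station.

1/6

Multiplying along the chain,
P = 1/2 × 2/3 × 1/2 = 2/12 = 1/6.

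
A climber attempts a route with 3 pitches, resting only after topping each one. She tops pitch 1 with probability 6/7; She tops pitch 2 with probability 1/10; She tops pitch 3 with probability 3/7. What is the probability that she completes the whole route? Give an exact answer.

9/245

Each stage is reached only if all earlier stages succeed, so
P = 6/7 × 1/10 × 3/7 = 18/490 = 9/245.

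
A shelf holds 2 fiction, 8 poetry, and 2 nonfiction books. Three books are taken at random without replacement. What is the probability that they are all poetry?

P(every draw is poetry) = 8/12 × 7/11 × 6/10 = 336/1320 = 14/55.

14/55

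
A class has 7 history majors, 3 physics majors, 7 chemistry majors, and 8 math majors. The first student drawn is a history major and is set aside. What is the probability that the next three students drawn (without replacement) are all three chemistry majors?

After the first draw, 7 of the remaining 24 students are chemistry majors.
P = 7/24 × 6/23 × 5/22 = 210/12144 = 35/2024.

35/2024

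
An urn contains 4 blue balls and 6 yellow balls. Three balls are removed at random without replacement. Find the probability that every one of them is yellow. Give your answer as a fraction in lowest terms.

1/6

P(all yellow) = 6/10 × 5/9 × 4/8 = 120/720 = 1/6.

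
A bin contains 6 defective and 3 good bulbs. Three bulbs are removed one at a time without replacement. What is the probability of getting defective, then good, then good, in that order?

1/14

Each draw changes the counts, so multiply the conditional probabilities along the sequence:
P = 6/9 × 3/8 × 2/7 = 36/504 = 1/14.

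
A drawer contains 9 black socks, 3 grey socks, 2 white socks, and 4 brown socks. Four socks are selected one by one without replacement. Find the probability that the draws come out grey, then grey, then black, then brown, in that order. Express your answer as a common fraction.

Chain rule:
P = 3/18 × 2/17 × 9/16 × 4/15 = 216/73440 = 1/340.

1/340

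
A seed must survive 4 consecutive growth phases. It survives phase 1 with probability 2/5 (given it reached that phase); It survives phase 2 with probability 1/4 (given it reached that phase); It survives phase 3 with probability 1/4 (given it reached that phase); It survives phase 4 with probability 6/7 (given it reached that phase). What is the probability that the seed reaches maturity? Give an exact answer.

3/140

The events are sequential, so multiply the conditional probabilities:
P = 2/5 × 1/4 × 1/4 × 6/7 = 12/560 = 3/140.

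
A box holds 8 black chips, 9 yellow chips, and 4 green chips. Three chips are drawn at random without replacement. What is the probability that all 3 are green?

P(all green) = 4/21 × 3/20 × 2/19 = 24/7980 = 2/665.

2/665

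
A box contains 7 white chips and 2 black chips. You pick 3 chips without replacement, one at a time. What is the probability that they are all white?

5/12

P(every draw is white) = 7/9 × 6/8 × 5/7 = 210/504 = 5/12.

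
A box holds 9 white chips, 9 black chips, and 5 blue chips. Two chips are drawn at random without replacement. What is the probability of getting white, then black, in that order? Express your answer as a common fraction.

Chain rule:
P = 9/23 × 9/22 = 81/506.

81/506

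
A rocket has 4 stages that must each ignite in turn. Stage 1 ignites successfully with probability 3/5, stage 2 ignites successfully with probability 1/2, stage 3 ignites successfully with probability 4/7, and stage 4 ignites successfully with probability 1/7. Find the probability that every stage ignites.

6/245

Multiplying along the chain,
P = 3/5 × 1/2 × 4/7 × 1/7 = 12/490 = 6/245.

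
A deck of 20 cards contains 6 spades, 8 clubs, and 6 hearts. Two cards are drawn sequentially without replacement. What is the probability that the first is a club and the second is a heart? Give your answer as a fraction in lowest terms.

12/95

Each draw changes the counts, so multiply the conditional probabilities along the sequence:
P = 8/20 × 6/19 = 48/380 = 12/95.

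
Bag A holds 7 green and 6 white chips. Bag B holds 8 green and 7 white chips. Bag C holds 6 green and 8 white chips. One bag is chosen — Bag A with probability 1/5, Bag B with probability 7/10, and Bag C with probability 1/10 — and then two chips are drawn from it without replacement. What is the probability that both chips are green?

From Bag A: P(both green) = (7/13)(6/12) = 7/26.
From Bag B: P(both green) = (8/15)(7/14) = 4/15.
From Bag C: P(both green) = (6/14)(5/13) = 15/91.
Total probability = (1/5)(7/26) + (7/10)(4/15) + (1/10)(15/91) = 1754/6825.

1754/6825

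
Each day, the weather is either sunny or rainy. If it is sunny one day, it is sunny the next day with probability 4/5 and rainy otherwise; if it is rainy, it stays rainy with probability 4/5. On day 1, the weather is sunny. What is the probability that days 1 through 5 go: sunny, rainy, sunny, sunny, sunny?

Day 1 is given. For each transition, use the conditional probability from the current state:
P(rainy | sunny) = 1/5; P(sunny | rainy) = 1/5; P(sunny | sunny) = 4/5; P(sunny | sunny) = 4/5.
P = 1/5 × 1/5 × 4/5 × 4/5 = 16/625.

16/625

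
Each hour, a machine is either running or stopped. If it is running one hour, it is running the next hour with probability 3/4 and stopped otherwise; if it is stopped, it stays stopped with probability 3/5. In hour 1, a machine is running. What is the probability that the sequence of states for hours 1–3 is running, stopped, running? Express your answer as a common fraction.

1/10

Hour 1 is given. For each transition, use the conditional probability from the current state:
P(stopped | running) = 1/4; P(running | stopped) = 2/5.
P = 1/4 × 2/5 = 2/20 = 1/10.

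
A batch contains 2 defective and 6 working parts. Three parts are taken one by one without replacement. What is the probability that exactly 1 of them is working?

One ordering (working drawn first) has probability 6/8 × 2/7 × 1/6 = 12/336 = 1/28.
There are C(3,1) = 3 such orderings, each equally likely, so P = 3 × 1/28 = 3/28.

3/28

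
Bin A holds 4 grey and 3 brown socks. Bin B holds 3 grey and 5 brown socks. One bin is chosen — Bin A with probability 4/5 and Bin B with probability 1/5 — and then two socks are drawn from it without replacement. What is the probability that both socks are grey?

From Bin A: P(both grey) = (4/7)(3/6) = 2/7.
From Bin B: P(both grey) = (3/8)(2/7) = 3/28.
Total probability = (4/5)(2/7) + (1/5)(3/28) = 1/4.

1/4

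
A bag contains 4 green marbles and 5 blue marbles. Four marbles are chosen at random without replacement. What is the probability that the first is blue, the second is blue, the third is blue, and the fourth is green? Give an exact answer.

Each draw changes the counts, so multiply the conditional probabilities along the sequence:
P = 5/9 × 4/8 × 3/7 × 4/6 = 240/3024 = 5/63.

5/63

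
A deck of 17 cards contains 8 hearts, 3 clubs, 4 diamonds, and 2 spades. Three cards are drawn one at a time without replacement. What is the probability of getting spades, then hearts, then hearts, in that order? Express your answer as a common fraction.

7/255

Each draw changes the counts, so multiply the conditional probabilities along the sequence:
P = 2/17 × 8/16 × 7/15 = 112/4080 = 7/255.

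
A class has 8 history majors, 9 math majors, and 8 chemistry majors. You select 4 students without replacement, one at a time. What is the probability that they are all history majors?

P(all history majors) = 8/25 × 7/24 × 6/23 × 5/22 = 1680/303600 = 7/1265.

7/1265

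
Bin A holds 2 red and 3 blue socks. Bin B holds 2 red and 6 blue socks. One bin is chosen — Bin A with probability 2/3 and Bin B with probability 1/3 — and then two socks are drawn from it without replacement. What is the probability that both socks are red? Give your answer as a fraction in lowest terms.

From Bin A: P(both red) = (2/5)(1/4) = 1/10.
From Bin B: P(both red) = (2/8)(1/7) = 1/28.
Total probability = (2/3)(1/10) + (1/3)(1/28) = 11/140.

11/140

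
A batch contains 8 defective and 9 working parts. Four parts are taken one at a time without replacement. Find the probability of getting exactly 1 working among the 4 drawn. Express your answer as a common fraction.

One ordering (working drawn first) has probability 9/17 × 8/16 × 7/15 × 6/14 = 3024/57120 = 9/170.
There are C(4,1) = 4 such orderings, each equally likely, so P = 4 × 9/170 = 18/85.

18/85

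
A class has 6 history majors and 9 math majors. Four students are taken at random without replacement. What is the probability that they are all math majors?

6/65

P(all math majors) = 9/15 × 8/14 × 7/13 × 6/12 = 3024/32760 = 6/65.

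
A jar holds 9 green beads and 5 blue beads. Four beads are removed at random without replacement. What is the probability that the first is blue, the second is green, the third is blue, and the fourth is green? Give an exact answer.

60/1001

Each draw changes the counts, so multiply the conditional probabilities along the sequence:
P = 5/14 × 9/13 × 4/12 × 8/11 = 1440/24024 = 60/1001.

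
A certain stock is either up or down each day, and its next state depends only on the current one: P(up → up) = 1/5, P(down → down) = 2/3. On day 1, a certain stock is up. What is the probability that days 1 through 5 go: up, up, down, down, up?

8/225

Day 1 is given. For each transition, use the conditional probability from the current state:
P(up | up) = 1/5; P(down | up) = 4/5; P(down | down) = 2/3; P(up | down) = 1/3.
P = 1/5 × 4/5 × 2/3 × 1/3 = 8/225.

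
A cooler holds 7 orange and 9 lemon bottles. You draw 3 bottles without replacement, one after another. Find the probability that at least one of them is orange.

P(no orange) = 9/16 × 8/15 × 7/14 = 504/3360 = 3/20.
P(at least one) = 1 − 3/20 = 17/20.

17/20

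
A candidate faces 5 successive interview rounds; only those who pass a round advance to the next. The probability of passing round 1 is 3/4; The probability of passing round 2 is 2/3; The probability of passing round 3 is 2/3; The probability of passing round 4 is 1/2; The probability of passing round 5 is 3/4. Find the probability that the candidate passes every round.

1/8

The events are sequential, so multiply the conditional probabilities:
P = 3/4 × 2/3 × 2/3 × 1/2 × 3/4 = 36/288 = 1/8.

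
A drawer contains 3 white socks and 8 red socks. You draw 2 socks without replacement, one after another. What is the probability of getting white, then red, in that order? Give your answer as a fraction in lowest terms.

Chain rule:
P = 3/11 × 8/10 = 24/110 = 12/55.

12/55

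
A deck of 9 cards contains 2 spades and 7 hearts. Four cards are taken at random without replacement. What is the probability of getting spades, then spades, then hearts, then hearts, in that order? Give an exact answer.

1/36

Each draw changes the counts, so multiply the conditional probabilities along the sequence:
P = 2/9 × 1/8 × 7/7 × 6/6 = 84/3024 = 1/36.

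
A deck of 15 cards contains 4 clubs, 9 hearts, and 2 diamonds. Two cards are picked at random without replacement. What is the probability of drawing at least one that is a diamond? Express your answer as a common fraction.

P(no diamonds) = 13/15 × 12/14 = 156/210 = 26/35.
P(at least one) = 1 − 26/35 = 9/35.

9/35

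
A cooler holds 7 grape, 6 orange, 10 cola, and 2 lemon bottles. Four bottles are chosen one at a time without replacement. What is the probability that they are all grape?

P(every draw is grape) = 7/25 × 6/24 × 5/23 × 4/22 = 840/303600 = 7/2530.

7/2530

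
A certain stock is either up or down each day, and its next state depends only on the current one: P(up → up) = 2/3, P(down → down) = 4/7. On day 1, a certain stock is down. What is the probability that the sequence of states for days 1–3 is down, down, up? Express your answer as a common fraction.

12/49

Day 1 is given. For each transition, use the conditional probability from the current state:
P(down | down) = 4/7; P(up | down) = 3/7.
P = 4/7 × 3/7 = 12/49.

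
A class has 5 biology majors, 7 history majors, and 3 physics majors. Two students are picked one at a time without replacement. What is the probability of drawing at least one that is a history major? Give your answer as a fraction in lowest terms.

P(no history majors) = 8/15 × 7/14 = 56/210 = 4/15.
P(at least one) = 1 − 4/15 = 11/15.

11/15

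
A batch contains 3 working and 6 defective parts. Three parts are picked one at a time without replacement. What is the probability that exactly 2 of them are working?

3/14

One ordering (working drawn first) has probability 3/9 × 2/8 × 6/7 = 36/504 = 1/14.
There are C(3,2) = 3 such orderings, each equally likely, so P = 3 × 1/14 = 3/14.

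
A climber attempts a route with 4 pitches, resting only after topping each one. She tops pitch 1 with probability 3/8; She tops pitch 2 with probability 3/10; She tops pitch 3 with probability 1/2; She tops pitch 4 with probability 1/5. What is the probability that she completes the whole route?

Each stage is reached only if all earlier stages succeed, so
P = 3/8 × 3/10 × 1/2 × 1/5 = 9/800.

9/800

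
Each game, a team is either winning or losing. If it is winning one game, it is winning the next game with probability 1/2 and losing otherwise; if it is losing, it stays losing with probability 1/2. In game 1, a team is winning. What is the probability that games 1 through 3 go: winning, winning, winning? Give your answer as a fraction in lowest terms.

1/4

Game 1 is given. For each transition, use the conditional probability from the current state:
P(winning | winning) = 1/2; P(winning | winning) = 1/2.
P = 1/2 × 1/2 = 1/4.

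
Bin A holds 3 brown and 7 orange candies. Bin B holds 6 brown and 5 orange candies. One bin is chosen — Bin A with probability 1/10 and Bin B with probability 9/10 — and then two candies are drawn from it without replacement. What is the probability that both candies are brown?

208/825

From Bin A: P(both brown) = (3/10)(2/9) = 1/15.
From Bin B: P(both brown) = (6/11)(5/10) = 3/11.
Total probability = (1/10)(1/15) + (9/10)(3/11) = 208/825.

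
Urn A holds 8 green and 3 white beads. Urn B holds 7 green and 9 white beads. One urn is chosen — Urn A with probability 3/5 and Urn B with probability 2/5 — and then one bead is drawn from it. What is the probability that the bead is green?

From Urn A: P(green) = 8/11.
From Urn B: P(green) = 7/16.
Total probability = (3/5)(8/11) + (2/5)(7/16) = 269/440.

269/440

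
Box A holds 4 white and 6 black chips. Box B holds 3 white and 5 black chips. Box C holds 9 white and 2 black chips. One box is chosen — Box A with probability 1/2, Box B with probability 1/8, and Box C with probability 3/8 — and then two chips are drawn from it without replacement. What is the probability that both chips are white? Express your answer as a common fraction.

From Box A: P(both white) = (4/10)(3/9) = 2/15.
From Box B: P(both white) = (3/8)(2/7) = 3/28.
From Box C: P(both white) = (9/11)(8/10) = 36/55.
Total probability = (1/2)(2/15) + (1/8)(3/28) + (3/8)(36/55) = 12031/36960.

12031/36960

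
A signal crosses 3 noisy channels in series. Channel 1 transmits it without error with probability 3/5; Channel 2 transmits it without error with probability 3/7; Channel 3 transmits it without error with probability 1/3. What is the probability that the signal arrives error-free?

Each stage is reached only if all earlier stages succeed, so
P = 3/5 × 3/7 × 1/3 = 9/105 = 3/35.

3/35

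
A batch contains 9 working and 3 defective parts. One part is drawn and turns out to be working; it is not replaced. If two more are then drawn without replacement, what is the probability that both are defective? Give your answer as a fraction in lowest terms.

3/55

After the first draw, 3 of the remaining 11 parts are defective.
P = 3/11 × 2/10 = 6/110 = 3/55.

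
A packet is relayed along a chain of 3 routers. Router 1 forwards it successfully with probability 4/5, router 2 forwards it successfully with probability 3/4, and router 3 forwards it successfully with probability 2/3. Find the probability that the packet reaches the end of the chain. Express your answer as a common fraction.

The events are sequential, so multiply the conditional probabilities:
P = 4/5 × 3/4 × 2/3 = 24/60 = 2/5.

2/5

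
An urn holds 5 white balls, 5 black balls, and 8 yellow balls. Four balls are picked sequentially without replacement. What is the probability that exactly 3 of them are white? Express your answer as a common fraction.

13/306

One ordering (white drawn first) has probability 5/18 × 4/17 × 3/16 × 13/15 = 780/73440 = 13/1224.
There are C(4,3) = 4 such orderings, each equally likely, so P = 4 × 13/1224 = 13/306.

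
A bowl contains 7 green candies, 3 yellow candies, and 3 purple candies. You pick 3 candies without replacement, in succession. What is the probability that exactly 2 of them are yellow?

15/143

One ordering (yellow drawn first) has probability 3/13 × 2/12 × 10/11 = 60/1716 = 5/143.
There are C(3,2) = 3 such orderings, each equally likely, so P = 3 × 5/143 = 15/143.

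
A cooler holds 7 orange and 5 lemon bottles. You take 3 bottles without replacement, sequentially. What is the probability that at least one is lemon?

37/44

P(no lemon) = 7/12 × 6/11 × 5/10 = 210/1320 = 7/44.
P(at least one) = 1 − 7/44 = 37/44.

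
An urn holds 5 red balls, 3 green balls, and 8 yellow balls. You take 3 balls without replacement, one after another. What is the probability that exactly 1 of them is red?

One ordering (red drawn first) has probability 5/16 × 11/15 × 10/14 = 550/3360 = 55/336.
There are C(3,1) = 3 such orderings, each equally likely, so P = 3 × 55/336 = 55/112.

55/112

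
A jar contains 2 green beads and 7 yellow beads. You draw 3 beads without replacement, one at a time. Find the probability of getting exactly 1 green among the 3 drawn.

One ordering (green drawn first) has probability 2/9 × 7/8 × 6/7 = 84/504 = 1/6.
There are C(3,1) = 3 such orderings, each equally likely, so P = 3 × 1/6 = 1/2.

1/2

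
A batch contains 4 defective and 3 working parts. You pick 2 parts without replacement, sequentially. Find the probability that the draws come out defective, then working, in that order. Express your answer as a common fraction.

2/7

Each draw changes the counts, so multiply the conditional probabilities along the sequence:
P = 4/7 × 3/6 = 12/42 = 2/7.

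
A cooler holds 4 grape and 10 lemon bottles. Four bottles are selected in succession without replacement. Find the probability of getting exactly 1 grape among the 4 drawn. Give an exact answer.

480/1001

One ordering (grape drawn first) has probability 4/14 × 10/13 × 9/12 × 8/11 = 2880/24024 = 120/1001.
There are C(4,1) = 4 such orderings, each equally likely, so P = 4 × 120/1001 = 480/1001.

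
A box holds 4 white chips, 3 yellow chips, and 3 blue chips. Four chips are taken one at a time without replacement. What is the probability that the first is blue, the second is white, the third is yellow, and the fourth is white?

3/140

Multiply the probability of each draw given the previous ones:
P = 3/10 × 4/9 × 3/8 × 3/7 = 108/5040 = 3/140.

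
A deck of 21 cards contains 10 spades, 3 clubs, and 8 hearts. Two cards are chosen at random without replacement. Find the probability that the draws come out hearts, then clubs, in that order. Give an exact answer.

Multiply the probability of each draw given the previous ones:
P = 8/21 × 3/20 = 24/420 = 2/35.

2/35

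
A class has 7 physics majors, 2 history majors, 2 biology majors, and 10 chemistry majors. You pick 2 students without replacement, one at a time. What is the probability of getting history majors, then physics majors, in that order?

Multiply the probability of each draw given the previous ones:
P = 2/21 × 7/20 = 14/420 = 1/30.

1/30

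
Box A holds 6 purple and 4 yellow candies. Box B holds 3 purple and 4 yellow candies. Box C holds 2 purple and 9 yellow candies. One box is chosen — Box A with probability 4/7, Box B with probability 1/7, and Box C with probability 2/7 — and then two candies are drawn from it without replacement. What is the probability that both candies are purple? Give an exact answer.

From Box A: P(both purple) = (6/10)(5/9) = 1/3.
From Box B: P(both purple) = (3/7)(2/6) = 1/7.
From Box C: P(both purple) = (2/11)(1/10) = 1/55.
Total probability = (4/7)(1/3) + (1/7)(1/7) + (2/7)(1/55) = 1747/8085.

1747/8085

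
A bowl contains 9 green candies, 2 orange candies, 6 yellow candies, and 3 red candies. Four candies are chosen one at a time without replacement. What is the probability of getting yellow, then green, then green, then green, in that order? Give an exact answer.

Each draw changes the counts, so multiply the conditional probabilities along the sequence:
P = 6/20 × 9/19 × 8/18 × 7/17 = 3024/116280 = 42/1615.

42/1615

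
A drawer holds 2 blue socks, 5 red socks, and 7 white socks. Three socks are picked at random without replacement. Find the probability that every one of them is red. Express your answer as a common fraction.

5/182

P(every draw is red) = 5/14 × 4/13 × 3/12 = 60/2184 = 5/182.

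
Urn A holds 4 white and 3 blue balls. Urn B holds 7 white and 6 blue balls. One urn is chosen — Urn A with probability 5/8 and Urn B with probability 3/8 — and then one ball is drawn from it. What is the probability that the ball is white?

407/728

From Urn A: P(white) = 4/7.
From Urn B: P(white) = 7/13.
Total probability = (5/8)(4/7) + (3/8)(7/13) = 407/728.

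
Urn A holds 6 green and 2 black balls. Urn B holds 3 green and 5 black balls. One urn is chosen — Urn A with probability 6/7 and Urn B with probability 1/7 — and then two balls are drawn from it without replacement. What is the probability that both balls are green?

93/196

From Urn A: P(both green) = (6/8)(5/7) = 15/28.
From Urn B: P(both green) = (3/8)(2/7) = 3/28.
Total probability = (6/7)(15/28) + (1/7)(3/28) = 93/196.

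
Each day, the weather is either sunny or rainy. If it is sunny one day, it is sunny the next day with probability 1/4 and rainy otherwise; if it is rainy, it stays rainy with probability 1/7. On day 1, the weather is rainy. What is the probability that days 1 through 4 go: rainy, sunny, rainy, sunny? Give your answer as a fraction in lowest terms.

27/49

Day 1 is given. For each transition, use the conditional probability from the current state:
P(sunny | rainy) = 6/7; P(rainy | sunny) = 3/4; P(sunny | rainy) = 6/7.
P = 6/7 × 3/4 × 6/7 = 108/196 = 27/49.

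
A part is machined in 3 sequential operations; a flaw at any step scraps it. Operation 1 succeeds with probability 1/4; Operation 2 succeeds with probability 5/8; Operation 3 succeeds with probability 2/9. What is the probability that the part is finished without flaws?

5/144

Each stage is reached only if all earlier stages succeed, so
P = 1/4 × 5/8 × 2/9 = 10/288 = 5/144.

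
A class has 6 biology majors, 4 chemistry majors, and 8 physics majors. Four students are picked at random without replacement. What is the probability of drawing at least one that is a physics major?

P(no physics majors) = 10/18 × 9/17 × 8/16 × 7/15 = 5040/73440 = 7/102.
P(at least one) = 1 − 7/102 = 95/102.

95/102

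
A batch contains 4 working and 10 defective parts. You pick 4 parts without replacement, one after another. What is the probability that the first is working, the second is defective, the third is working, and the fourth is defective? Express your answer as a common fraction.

Each draw changes the counts, so multiply the conditional probabilities along the sequence:
P = 4/14 × 10/13 × 3/12 × 9/11 = 1080/24024 = 45/1001.

45/1001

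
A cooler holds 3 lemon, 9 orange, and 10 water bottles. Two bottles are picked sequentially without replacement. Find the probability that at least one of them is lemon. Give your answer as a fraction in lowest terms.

20/77

P(no lemon) = 19/22 × 18/21 = 342/462 = 57/77.
P(at least one) = 1 − 57/77 = 20/77.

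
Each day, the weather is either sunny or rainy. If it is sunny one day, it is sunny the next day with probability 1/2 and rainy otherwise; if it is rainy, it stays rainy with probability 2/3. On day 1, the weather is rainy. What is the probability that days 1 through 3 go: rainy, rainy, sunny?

Day 1 is given. For each transition, use the conditional probability from the current state:
P(rainy | rainy) = 2/3; P(sunny | rainy) = 1/3.
P = 2/3 × 1/3 = 2/9.

2/9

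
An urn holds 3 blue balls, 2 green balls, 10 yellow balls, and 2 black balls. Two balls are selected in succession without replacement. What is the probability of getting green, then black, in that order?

1/68

Multiply the probability of each draw given the previous ones:
P = 2/17 × 2/16 = 4/272 = 1/68.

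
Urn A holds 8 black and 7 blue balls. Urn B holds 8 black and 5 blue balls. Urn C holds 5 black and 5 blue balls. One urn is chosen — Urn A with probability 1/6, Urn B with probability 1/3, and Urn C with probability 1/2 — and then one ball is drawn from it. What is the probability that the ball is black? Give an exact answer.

1273/2340

From Urn A: P(black) = 8/15.
From Urn B: P(black) = 8/13.
From Urn C: P(black) = 5/10.
Total probability = (1/6)(8/15) + (1/3)(8/13) + (1/2)(5/10) = 1273/2340.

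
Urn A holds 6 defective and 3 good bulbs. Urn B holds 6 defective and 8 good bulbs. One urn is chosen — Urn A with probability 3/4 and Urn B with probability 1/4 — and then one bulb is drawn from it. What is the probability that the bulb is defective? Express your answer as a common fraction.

From Urn A: P(defective) = 6/9.
From Urn B: P(defective) = 6/14.
Total probability = (3/4)(6/9) + (1/4)(6/14) = 17/28.

17/28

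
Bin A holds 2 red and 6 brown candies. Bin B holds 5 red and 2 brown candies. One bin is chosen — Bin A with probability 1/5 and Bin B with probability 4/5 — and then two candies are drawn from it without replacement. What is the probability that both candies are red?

From Bin A: P(both red) = (2/8)(1/7) = 1/28.
From Bin B: P(both red) = (5/7)(4/6) = 10/21.
Total probability = (1/5)(1/28) + (4/5)(10/21) = 163/420.

163/420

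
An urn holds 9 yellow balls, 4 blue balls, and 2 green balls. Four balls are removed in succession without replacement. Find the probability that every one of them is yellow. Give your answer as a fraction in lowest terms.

P = 9/15 × 8/14 × 7/13 × 6/12 = 3024/32760 = 6/65.

6/65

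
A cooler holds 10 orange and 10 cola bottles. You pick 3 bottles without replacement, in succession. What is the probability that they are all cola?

2/19

P = 10/20 × 9/19 × 8/18 = 720/6840 = 2/19.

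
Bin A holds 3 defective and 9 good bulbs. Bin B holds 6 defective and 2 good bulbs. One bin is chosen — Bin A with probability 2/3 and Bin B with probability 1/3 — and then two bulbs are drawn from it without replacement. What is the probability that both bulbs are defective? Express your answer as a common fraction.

From Bin A: P(both defective) = (3/12)(2/11) = 1/22.
From Bin B: P(both defective) = (6/8)(5/7) = 15/28.
Total probability = (2/3)(1/22) + (1/3)(15/28) = 193/924.

193/924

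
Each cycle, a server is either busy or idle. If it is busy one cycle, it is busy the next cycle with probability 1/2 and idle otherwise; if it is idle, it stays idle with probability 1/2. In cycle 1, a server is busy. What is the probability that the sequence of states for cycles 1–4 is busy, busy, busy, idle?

1/8

Cycle 1 is given. For each transition, use the conditional probability from the current state:
P(busy | busy) = 1/2; P(busy | busy) = 1/2; P(idle | busy) = 1/2.
P = 1/2 × 1/2 × 1/2 = 1/8.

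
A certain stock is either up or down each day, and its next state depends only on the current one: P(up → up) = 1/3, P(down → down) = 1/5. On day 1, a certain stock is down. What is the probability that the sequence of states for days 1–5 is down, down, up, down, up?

32/375

Day 1 is given. For each transition, use the conditional probability from the current state:
P(down | down) = 1/5; P(up | down) = 4/5; P(down | up) = 2/3; P(up | down) = 4/5.
P = 1/5 × 4/5 × 2/3 × 4/5 = 32/375.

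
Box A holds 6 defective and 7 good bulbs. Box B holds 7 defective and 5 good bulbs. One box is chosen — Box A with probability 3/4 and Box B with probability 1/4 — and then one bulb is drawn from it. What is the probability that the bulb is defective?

307/624

From Box A: P(defective) = 6/13.
From Box B: P(defective) = 7/12.
Total probability = (3/4)(6/13) + (1/4)(7/12) = 307/624.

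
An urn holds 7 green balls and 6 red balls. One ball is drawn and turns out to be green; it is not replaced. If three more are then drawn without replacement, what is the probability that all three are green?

With the first ball removed, 6 green remain out of 12.
P = 6/12 × 5/11 × 4/10 = 120/1320 = 1/11.

1/11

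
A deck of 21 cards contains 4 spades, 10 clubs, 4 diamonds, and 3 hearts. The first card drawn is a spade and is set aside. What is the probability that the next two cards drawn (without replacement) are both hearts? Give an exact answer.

After the first draw, 3 of the remaining 20 cards are hearts.
P = 3/20 × 2/19 = 6/380 = 3/190.

3/190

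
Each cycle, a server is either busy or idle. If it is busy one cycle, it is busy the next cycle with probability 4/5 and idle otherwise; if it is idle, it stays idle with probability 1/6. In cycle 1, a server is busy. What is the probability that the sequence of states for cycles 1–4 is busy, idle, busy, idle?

Cycle 1 is given. For each transition, use the conditional probability from the current state:
P(idle | busy) = 1/5; P(busy | idle) = 5/6; P(idle | busy) = 1/5.
P = 1/5 × 5/6 × 1/5 = 5/150 = 1/30.

1/30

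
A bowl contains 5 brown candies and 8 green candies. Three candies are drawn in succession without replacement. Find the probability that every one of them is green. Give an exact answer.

28/143

P = 8/13 × 7/12 × 6/11 = 336/1716 = 28/143.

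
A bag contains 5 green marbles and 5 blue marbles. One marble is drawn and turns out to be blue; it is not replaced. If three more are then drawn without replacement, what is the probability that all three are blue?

1/21

With the first marble removed, 4 blue remain out of 9.
P = 4/9 × 3/8 × 2/7 = 24/504 = 1/21.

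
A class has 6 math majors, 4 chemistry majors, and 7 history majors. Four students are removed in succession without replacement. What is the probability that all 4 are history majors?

1/68

P(every draw is a history major) = 7/17 × 6/16 × 5/15 × 4/14 = 840/57120 = 1/68.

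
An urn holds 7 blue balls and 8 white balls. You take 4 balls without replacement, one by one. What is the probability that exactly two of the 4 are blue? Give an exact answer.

28/65

One ordering (blue drawn first) has probability 7/15 × 6/14 × 8/13 × 7/12 = 2352/32760 = 14/195.
There are C(4,2) = 6 such orderings, each equally likely, so P = 6 × 14/195 = 28/65.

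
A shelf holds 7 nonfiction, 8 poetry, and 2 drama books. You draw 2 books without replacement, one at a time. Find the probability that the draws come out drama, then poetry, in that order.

Multiply the probability of each draw given the previous ones:
P = 2/17 × 8/16 = 16/272 = 1/17.

1/17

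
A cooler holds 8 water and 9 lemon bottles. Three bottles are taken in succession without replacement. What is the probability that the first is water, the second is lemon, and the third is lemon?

Chain rule:
P = 8/17 × 9/16 × 8/15 = 576/4080 = 12/85.

12/85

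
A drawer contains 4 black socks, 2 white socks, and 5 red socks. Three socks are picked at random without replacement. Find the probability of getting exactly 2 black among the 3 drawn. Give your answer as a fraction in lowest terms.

One ordering (black drawn first) has probability 4/11 × 3/10 × 7/9 = 84/990 = 14/165.
There are C(3,2) = 3 such orderings, each equally likely, so P = 3 × 14/165 = 14/55.

14/55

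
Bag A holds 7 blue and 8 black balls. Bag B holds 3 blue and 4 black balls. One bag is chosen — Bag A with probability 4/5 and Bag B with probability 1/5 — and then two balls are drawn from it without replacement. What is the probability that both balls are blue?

From Bag A: P(both blue) = (7/15)(6/14) = 1/5.
From Bag B: P(both blue) = (3/7)(2/6) = 1/7.
Total probability = (4/5)(1/5) + (1/5)(1/7) = 33/175.

33/175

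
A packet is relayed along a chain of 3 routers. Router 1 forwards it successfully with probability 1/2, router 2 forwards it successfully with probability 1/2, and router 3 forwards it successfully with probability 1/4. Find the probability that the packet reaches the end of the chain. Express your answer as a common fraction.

1/16

The events are sequential, so multiply the conditional probabilities:
P = 1/2 × 1/2 × 1/4 = 1/16.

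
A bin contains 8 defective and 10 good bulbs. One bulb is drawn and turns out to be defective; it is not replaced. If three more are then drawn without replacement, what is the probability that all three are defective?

7/136

With the first bulb removed, 7 defective remain out of 17.
P = 7/17 × 6/16 × 5/15 = 210/4080 = 7/136.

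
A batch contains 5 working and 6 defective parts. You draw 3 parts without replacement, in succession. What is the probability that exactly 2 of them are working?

One ordering (working drawn first) has probability 5/11 × 4/10 × 6/9 = 120/990 = 4/33.
There are C(3,2) = 3 such orderings, each equally likely, so P = 3 × 4/33 = 4/11.

4/11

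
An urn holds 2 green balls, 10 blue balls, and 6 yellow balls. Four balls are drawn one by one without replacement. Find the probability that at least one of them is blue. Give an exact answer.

P(no blue) = 8/18 × 7/17 × 6/16 × 5/15 = 1680/73440 = 7/306.
P(at least one) = 1 − 7/306 = 299/306.

299/306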